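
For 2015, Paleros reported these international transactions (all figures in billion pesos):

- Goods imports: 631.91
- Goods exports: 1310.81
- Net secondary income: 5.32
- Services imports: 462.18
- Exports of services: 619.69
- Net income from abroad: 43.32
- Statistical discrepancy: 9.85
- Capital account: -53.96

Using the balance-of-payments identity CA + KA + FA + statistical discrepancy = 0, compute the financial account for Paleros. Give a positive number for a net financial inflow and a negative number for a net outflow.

-840.94

Goods balance = 1310.81 - 631.91 = 678.90
Services balance = 619.69 - 462.18 = 157.51
Trade balance (goods + services) = 678.90 + 157.51 = 836.41
Net primary income = 43.32
Net secondary income = 5.32
Current account = 836.41 + 43.32 + 5.32 = 885.05
Financial account = -(885.05 + (-53.96) + 9.85) = -840.94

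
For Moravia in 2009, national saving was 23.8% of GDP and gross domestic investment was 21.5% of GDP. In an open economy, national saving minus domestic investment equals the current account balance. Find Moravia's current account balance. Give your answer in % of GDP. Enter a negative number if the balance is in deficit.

2.3

CA = S - I = 23.8 - 21.5 = 2.3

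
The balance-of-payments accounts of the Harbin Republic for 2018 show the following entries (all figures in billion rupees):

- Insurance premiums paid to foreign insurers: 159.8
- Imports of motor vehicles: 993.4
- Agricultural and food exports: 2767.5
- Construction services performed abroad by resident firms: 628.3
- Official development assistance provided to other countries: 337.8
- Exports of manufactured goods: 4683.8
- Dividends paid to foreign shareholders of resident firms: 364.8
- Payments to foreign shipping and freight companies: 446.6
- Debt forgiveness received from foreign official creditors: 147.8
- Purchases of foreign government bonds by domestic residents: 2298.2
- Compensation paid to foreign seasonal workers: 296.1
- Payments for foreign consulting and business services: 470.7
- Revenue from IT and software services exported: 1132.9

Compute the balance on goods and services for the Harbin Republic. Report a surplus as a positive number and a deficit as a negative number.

7142.0

Goods: 2767.5 + 4683.8 - 993.4 = 6457.9
Services: 628.3 + 1132.9 - 470.7 - 159.8 - 446.6 = 684.1
Trade balance = 6457.9 + 684.1 = 7142.0
(Excluded from the trade balance — secondary income: official development assistance provided to other countries 337.8; primary income: dividends paid to foreign shareholders of resident firms 364.8, compensation paid to foreign seasonal workers 296.1; capital account: debt forgiveness received from foreign official creditors 147.8; financial account: purchases of foreign government bonds by domestic residents 2298.2.)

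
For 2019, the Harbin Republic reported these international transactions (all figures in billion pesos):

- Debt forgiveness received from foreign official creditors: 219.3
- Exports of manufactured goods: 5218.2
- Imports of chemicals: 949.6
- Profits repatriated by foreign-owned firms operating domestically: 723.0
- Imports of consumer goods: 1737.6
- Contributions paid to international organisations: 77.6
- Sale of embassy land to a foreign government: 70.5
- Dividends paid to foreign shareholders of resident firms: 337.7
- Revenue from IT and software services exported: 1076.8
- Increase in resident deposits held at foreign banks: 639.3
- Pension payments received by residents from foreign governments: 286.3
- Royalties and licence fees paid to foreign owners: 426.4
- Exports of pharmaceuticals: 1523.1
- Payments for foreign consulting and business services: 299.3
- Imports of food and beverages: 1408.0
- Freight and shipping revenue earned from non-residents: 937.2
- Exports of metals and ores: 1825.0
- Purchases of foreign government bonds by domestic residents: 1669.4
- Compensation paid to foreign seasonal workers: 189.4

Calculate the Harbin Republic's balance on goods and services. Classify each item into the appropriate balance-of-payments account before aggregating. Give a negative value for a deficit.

Goods: 1523.1 - 949.6 - 1737.6 + 5218.2 + 1825.0 - 1408.0 = 4471.1
Services: 1076.8 + 937.2 - 299.3 - 426.4 = 1288.3
Trade balance = 4471.1 + 1288.3 = 5759.4
(Excluded from the trade balance — capital account: debt forgiveness received from foreign official creditors 219.3, sale of embassy land to a foreign government 70.5; primary income: profits repatriated by foreign-owned firms operating domestically 723.0, dividends paid to foreign shareholders of resident firms 337.7, compensation paid to foreign seasonal workers 189.4; secondary income: contributions paid to international organisations 77.6, pension payments received by residents from foreign governments 286.3; financial account: increase in resident deposits held at foreign banks 639.3, purchases of foreign government bonds by domestic residents 1669.4.)

5759.4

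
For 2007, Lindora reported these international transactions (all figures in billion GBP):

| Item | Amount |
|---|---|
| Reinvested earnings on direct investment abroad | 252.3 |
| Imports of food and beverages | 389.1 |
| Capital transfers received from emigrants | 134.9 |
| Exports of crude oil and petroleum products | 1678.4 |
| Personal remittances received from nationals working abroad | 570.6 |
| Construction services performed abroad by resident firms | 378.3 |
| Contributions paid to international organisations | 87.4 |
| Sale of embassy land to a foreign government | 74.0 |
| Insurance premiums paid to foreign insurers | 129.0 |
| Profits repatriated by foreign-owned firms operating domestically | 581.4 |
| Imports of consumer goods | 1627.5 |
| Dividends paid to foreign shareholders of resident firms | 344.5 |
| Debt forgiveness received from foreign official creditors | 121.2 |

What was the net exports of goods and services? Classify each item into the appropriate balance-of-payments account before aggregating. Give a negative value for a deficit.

-88.9

Goods: -1627.5 + 1678.4 - 389.1 = -338.2
Services: 378.3 - 129.0 = 249.3
Trade balance = -338.2 + 249.3 = -88.9
(Excluded from the trade balance — primary income: reinvested earnings on direct investment abroad 252.3, profits repatriated by foreign-owned firms operating domestically 581.4, dividends paid to foreign shareholders of resident firms 344.5; capital account: capital transfers received from emigrants 134.9, sale of embassy land to a foreign government 74.0, debt forgiveness received from foreign official creditors 121.2; secondary income: personal remittances received from nationals working abroad 570.6, contributions paid to international organisations 87.4.)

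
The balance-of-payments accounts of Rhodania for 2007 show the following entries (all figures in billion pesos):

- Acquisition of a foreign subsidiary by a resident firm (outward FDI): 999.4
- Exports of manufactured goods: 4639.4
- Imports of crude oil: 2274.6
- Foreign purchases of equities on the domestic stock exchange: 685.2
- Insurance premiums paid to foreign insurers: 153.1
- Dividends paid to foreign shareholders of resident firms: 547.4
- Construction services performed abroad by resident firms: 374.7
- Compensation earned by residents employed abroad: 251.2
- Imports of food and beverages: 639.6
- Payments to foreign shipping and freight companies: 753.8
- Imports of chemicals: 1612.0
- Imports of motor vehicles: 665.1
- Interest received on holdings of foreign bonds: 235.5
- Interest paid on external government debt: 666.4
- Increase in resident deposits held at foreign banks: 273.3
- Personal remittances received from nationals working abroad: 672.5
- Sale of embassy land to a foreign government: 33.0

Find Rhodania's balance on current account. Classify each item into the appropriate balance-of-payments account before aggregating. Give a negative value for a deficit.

-1138.7

Goods: -2274.6 + 4639.4 - 665.1 - 1612.0 - 639.6 = -551.9
Services: 374.7 - 753.8 - 153.1 = -532.2
Primary income: 235.5 - 547.4 + 251.2 - 666.4 = -727.1
Secondary income: 672.5
Current account = (-551.9) + (-532.2) + (-727.1) + 672.5 = -1138.7
(Excluded from the current account — financial account: acquisition of a foreign subsidiary by a resident firm (outward FDI) 999.4, foreign purchases of equities on the domestic stock exchange 685.2, increase in resident deposits held at foreign banks 273.3; capital account: sale of embassy land to a foreign government 33.0.)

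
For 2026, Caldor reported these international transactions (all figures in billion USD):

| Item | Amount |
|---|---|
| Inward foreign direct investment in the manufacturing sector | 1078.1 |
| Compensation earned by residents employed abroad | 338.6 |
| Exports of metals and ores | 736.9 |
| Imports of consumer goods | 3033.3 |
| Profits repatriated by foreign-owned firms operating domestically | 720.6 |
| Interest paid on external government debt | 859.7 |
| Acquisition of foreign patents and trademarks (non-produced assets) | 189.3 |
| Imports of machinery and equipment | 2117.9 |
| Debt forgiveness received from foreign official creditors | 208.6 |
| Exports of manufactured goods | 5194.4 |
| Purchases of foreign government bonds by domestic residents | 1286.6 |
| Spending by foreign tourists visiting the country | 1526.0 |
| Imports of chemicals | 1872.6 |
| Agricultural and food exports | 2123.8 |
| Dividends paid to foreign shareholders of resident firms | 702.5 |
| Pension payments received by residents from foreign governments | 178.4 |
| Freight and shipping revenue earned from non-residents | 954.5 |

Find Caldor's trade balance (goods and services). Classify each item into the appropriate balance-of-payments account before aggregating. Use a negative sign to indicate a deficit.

Goods: 736.9 + 5194.4 - 1872.6 - 3033.3 + 2123.8 - 2117.9 = 1031.3
Services: 1526.0 + 954.5 = 2480.5
Trade balance = 1031.3 + 2480.5 = 3511.8
(Excluded from the trade balance — financial account: inward foreign direct investment in the manufacturing sector 1078.1, purchases of foreign government bonds by domestic residents 1286.6; primary income: compensation earned by residents employed abroad 338.6, profits repatriated by foreign-owned firms operating domestically 720.6, interest paid on external government debt 859.7, dividends paid to foreign shareholders of resident firms 702.5; capital account: acquisition of foreign patents and trademarks (non-produced assets) 189.3, debt forgiveness received from foreign official creditors 208.6; secondary income: pension payments received by residents from foreign governments 178.4.)

3511.8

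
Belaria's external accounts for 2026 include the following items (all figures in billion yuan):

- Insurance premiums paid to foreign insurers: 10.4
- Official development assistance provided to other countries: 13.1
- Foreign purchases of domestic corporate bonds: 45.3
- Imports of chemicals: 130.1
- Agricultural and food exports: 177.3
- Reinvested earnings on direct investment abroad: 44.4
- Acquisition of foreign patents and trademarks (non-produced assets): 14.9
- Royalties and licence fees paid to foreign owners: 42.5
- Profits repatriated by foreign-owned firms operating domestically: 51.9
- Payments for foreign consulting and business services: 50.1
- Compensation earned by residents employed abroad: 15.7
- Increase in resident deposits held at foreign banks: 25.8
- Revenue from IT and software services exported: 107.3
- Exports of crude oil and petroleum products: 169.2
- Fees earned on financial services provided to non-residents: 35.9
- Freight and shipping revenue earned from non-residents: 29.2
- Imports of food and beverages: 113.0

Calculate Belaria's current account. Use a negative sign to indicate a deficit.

Goods: -113.0 + 177.3 - 130.1 + 169.2 = 103.4
Services: 29.2 - 50.1 - 10.4 - 42.5 + 35.9 + 107.3 = 69.4
Primary income: -51.9 + 15.7 + 44.4 = 8.2
Secondary income: -13.1
Current account = 103.4 + 69.4 + 8.2 + (-13.1) = 167.9
(Excluded from the current account — financial account: foreign purchases of domestic corporate bonds 45.3, increase in resident deposits held at foreign banks 25.8; capital account: acquisition of foreign patents and trademarks (non-produced assets) 14.9.)

167.9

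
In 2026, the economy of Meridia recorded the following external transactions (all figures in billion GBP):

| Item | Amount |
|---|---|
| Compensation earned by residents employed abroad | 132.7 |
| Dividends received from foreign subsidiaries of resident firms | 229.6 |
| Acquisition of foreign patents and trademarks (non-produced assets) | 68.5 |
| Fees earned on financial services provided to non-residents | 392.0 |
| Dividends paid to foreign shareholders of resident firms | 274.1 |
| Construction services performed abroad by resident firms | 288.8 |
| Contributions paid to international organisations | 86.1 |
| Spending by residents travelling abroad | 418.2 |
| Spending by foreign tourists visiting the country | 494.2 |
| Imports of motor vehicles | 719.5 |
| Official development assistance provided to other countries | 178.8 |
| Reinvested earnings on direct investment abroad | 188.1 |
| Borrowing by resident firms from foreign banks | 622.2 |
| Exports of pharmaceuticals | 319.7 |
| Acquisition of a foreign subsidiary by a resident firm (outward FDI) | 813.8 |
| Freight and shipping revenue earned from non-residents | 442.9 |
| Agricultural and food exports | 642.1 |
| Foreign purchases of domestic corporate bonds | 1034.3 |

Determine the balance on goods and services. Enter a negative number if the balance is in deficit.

1442.0

Goods: -719.5 + 642.1 + 319.7 = 242.3
Services: 494.2 + 288.8 - 418.2 + 442.9 + 392.0 = 1199.7
Trade balance = 242.3 + 1199.7 = 1442.0
(Excluded from the trade balance — primary income: compensation earned by residents employed abroad 132.7, dividends received from foreign subsidiaries of resident firms 229.6, dividends paid to foreign shareholders of resident firms 274.1, reinvested earnings on direct investment abroad 188.1; capital account: acquisition of foreign patents and trademarks (non-produced assets) 68.5; secondary income: contributions paid to international organisations 86.1, official development assistance provided to other countries 178.8; financial account: borrowing by resident firms from foreign banks 622.2, acquisition of a foreign subsidiary by a resident firm (outward FDI) 813.8, foreign purchases of domestic corporate bonds 1034.3.)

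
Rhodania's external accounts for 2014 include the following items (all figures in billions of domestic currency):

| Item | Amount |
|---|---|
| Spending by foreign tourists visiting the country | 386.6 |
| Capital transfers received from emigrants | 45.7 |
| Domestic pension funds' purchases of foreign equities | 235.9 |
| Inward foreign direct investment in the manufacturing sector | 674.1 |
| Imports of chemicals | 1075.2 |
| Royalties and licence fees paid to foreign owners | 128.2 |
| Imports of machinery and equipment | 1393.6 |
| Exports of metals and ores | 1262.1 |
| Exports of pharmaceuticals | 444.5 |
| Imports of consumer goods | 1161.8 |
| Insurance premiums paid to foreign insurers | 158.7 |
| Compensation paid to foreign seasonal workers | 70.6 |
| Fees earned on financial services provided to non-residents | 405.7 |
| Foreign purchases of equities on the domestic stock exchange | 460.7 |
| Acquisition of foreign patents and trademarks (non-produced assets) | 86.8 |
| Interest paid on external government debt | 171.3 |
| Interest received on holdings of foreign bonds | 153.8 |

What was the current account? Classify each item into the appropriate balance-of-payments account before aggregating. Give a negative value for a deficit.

-1506.7

Goods: 1262.1 - 1161.8 - 1393.6 + 444.5 - 1075.2 = -1924.0
Services: 386.6 - 128.2 - 158.7 + 405.7 = 505.4
Primary income: 153.8 - 171.3 - 70.6 = -88.1
Current account = (-1924.0) + 505.4 + (-88.1) = -1506.7
(Excluded from the current account — capital account: capital transfers received from emigrants 45.7, acquisition of foreign patents and trademarks (non-produced assets) 86.8; financial account: domestic pension funds' purchases of foreign equities 235.9, inward foreign direct investment in the manufacturing sector 674.1, foreign purchases of equities on the domestic stock exchange 460.7.)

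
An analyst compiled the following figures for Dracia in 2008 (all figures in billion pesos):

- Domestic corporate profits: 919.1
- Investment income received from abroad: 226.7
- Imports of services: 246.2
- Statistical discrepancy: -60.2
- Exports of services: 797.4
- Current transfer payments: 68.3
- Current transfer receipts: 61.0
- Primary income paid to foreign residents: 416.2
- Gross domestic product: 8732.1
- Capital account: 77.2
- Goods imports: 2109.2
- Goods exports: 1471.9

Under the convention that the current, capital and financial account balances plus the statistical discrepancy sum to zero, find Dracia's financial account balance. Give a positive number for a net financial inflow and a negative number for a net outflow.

Goods balance = 1471.9 - 2109.2 = -637.3
Services balance = 797.4 - 246.2 = 551.2
Trade balance (goods + services) = -637.3 + 551.2 = -86.1
Net primary income = 226.7 - 416.2 = -189.5
Net secondary income = 61.0 - 68.3 = -7.3
Current account = -86.1 + (-189.5) + (-7.3) = -282.9
Financial account = -(-282.9 + 77.2 + (-60.2)) = 265.9

265.9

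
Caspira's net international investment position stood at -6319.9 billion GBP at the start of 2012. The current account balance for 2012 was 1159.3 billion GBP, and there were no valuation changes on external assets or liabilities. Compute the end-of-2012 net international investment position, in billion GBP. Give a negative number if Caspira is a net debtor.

With no valuation effects, change in NIIP = current account = 1159.3
End-of-year NIIP = -6319.9 + 1159.3 = -5160.6

-5160.6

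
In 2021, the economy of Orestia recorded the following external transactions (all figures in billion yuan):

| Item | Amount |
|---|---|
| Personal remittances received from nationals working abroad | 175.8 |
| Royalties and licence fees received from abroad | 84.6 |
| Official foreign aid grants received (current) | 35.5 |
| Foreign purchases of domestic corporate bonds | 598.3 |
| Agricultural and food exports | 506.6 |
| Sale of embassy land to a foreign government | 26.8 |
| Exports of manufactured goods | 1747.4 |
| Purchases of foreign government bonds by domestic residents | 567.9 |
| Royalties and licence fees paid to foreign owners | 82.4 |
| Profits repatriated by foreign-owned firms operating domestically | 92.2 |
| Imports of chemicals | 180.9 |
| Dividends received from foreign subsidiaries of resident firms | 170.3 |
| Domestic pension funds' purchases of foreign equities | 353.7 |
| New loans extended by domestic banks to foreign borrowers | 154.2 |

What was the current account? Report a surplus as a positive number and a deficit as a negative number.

Goods: 1747.4 + 506.6 - 180.9 = 2073.1
Services: 84.6 - 82.4 = 2.2
Primary income: -92.2 + 170.3 = 78.1
Secondary income: 35.5 + 175.8 = 211.3
Current account = 2073.1 + 2.2 + 78.1 + 211.3 = 2364.7
(Excluded from the current account — financial account: foreign purchases of domestic corporate bonds 598.3, purchases of foreign government bonds by domestic residents 567.9, domestic pension funds' purchases of foreign equities 353.7, new loans extended by domestic banks to foreign borrowers 154.2; capital account: sale of embassy land to a foreign government 26.8.)

2364.7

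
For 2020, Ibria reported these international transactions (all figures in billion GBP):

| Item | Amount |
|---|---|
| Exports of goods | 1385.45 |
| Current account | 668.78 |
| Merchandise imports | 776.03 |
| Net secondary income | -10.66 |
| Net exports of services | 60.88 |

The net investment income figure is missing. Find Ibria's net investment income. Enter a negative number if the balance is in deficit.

Current account = goods balance + services balance + net primary income + net secondary income
Sum of the known components = 659.64
Net investment income = CA - (known components) = 668.78 - 659.64 = 9.14

9.14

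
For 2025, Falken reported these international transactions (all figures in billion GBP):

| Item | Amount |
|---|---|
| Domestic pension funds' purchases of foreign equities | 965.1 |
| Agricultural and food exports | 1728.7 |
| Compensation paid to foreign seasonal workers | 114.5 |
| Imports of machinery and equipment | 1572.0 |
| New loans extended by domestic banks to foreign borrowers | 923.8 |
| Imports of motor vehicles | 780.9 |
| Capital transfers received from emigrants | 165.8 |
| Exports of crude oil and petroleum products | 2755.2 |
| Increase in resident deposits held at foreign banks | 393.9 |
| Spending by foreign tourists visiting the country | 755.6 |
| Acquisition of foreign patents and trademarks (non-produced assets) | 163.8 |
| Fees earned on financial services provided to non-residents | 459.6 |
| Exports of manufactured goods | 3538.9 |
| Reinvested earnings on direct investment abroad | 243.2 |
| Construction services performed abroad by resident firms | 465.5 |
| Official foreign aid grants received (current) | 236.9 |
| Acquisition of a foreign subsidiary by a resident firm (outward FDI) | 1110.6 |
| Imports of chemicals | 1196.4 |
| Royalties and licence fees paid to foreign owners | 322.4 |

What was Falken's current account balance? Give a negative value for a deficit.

6197.4

Goods: -780.9 + 2755.2 + 1728.7 + 3538.9 - 1196.4 - 1572.0 = 4473.5
Services: 465.5 + 755.6 + 459.6 - 322.4 = 1358.3
Primary income: 243.2 - 114.5 = 128.7
Secondary income: 236.9
Current account = 4473.5 + 1358.3 + 128.7 + 236.9 = 6197.4
(Excluded from the current account — financial account: domestic pension funds' purchases of foreign equities 965.1, new loans extended by domestic banks to foreign borrowers 923.8, increase in resident deposits held at foreign banks 393.9, acquisition of a foreign subsidiary by a resident firm (outward FDI) 1110.6; capital account: capital transfers received from emigrants 165.8, acquisition of foreign patents and trademarks (non-produced assets) 163.8.)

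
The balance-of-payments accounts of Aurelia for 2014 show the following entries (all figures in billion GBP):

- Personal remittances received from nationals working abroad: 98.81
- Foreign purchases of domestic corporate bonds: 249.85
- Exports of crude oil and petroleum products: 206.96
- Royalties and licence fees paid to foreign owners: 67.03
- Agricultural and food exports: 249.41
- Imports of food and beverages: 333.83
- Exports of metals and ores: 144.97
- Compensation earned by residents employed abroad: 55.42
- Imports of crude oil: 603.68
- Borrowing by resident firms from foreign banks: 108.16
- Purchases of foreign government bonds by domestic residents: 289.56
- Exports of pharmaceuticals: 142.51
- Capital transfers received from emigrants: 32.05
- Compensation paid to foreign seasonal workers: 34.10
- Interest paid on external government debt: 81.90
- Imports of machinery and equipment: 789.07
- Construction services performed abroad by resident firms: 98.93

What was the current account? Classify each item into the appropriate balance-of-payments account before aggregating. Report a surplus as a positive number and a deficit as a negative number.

Goods: 144.97 - 333.83 + 249.41 + 206.96 - 603.68 + 142.51 - 789.07 = -982.73
Services: -67.03 + 98.93 = 31.90
Primary income: -81.90 + 55.42 - 34.10 = -60.58
Secondary income: 98.81
Current account = (-982.73) + 31.90 + (-60.58) + 98.81 = -912.60
(Excluded from the current account — financial account: foreign purchases of domestic corporate bonds 249.85, borrowing by resident firms from foreign banks 108.16, purchases of foreign government bonds by domestic residents 289.56; capital account: capital transfers received from emigrants 32.05.)

-912.60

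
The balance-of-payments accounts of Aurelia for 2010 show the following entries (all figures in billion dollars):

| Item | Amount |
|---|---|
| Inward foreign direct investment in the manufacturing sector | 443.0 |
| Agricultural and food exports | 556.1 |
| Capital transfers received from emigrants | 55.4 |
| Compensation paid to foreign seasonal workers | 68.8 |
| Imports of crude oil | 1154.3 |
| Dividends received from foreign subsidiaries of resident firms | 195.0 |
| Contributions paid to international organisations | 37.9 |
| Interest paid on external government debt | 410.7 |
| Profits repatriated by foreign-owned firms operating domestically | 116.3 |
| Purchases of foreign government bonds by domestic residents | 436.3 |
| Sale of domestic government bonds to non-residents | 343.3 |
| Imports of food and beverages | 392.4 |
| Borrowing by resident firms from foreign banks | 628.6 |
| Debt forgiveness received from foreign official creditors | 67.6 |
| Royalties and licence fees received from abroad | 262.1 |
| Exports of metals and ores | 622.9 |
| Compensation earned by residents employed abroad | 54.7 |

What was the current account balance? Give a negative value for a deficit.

Goods: -392.4 + 622.9 - 1154.3 + 556.1 = -367.7
Services: 262.1
Primary income: 54.7 - 68.8 + 195.0 - 410.7 - 116.3 = -346.1
Secondary income: -37.9
Current account = (-367.7) + 262.1 + (-346.1) + (-37.9) = -489.6
(Excluded from the current account — financial account: inward foreign direct investment in the manufacturing sector 443.0, purchases of foreign government bonds by domestic residents 436.3, sale of domestic government bonds to non-residents 343.3, borrowing by resident firms from foreign banks 628.6; capital account: capital transfers received from emigrants 55.4, debt forgiveness received from foreign official creditors 67.6.)

-489.6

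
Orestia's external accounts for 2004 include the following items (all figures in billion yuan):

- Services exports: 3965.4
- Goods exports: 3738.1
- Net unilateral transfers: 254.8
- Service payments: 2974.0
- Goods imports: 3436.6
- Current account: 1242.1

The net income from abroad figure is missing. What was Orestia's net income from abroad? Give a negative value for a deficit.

Current account = goods balance + services balance + net primary income + net secondary income
Sum of the known components = 1547.7
Net income from abroad = CA - (known components) = 1242.1 - 1547.7 = -305.6

-305.6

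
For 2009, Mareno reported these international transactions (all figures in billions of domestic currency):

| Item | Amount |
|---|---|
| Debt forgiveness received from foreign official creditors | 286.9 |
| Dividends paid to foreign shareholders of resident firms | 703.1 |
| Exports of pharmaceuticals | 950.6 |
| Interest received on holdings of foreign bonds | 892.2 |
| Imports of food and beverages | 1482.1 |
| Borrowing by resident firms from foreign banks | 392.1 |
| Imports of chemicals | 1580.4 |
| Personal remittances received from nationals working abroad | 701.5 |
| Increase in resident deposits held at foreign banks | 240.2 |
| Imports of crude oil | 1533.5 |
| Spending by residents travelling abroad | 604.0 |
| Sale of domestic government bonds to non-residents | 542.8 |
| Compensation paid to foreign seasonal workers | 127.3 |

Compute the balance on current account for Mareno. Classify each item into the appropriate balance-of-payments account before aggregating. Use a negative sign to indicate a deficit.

Goods: -1533.5 - 1580.4 + 950.6 - 1482.1 = -3645.4
Services: -604.0
Primary income: 892.2 - 703.1 - 127.3 = 61.8
Secondary income: 701.5
Current account = (-3645.4) + (-604.0) + 61.8 + 701.5 = -3486.1
(Excluded from the current account — capital account: debt forgiveness received from foreign official creditors 286.9; financial account: borrowing by resident firms from foreign banks 392.1, increase in resident deposits held at foreign banks 240.2, sale of domestic government bonds to non-residents 542.8.)

-3486.1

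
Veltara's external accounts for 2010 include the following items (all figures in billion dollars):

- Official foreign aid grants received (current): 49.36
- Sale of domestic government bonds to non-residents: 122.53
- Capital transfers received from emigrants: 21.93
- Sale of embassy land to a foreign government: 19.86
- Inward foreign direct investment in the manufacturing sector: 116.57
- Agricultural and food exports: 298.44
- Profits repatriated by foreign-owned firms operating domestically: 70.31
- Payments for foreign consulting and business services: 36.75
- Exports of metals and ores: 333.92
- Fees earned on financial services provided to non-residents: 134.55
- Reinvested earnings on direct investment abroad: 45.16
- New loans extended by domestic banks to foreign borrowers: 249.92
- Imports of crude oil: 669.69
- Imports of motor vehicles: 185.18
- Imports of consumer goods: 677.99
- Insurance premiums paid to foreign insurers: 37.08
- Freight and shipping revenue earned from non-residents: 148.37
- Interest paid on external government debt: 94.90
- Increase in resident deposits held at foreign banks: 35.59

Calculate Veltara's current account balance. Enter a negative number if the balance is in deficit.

-762.10

Goods: -669.69 + 298.44 - 677.99 - 185.18 + 333.92 = -900.50
Services: 134.55 - 37.08 + 148.37 - 36.75 = 209.09
Primary income: 45.16 - 70.31 - 94.90 = -120.05
Secondary income: 49.36
Current account = (-900.50) + 209.09 + (-120.05) + 49.36 = -762.10
(Excluded from the current account — financial account: sale of domestic government bonds to non-residents 122.53, inward foreign direct investment in the manufacturing sector 116.57, new loans extended by domestic banks to foreign borrowers 249.92, increase in resident deposits held at foreign banks 35.59; capital account: capital transfers received from emigrants 21.93, sale of embassy land to a foreign government 19.86.)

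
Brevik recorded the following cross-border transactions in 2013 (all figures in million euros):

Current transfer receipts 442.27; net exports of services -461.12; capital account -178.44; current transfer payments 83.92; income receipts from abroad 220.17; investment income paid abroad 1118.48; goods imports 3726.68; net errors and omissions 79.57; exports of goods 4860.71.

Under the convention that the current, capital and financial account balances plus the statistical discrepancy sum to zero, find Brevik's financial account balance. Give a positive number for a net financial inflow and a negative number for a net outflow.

-34.08

Goods balance = 4860.71 - 3726.68 = 1134.03
Services balance = -461.12
Trade balance (goods + services) = 1134.03 + (-461.12) = 672.91
Net primary income = 220.17 - 1118.48 = -898.31
Net secondary income = 442.27 - 83.92 = 358.35
Current account = 672.91 + (-898.31) + 358.35 = 132.95
Financial account = -(132.95 + (-178.44) + 79.57) = -34.08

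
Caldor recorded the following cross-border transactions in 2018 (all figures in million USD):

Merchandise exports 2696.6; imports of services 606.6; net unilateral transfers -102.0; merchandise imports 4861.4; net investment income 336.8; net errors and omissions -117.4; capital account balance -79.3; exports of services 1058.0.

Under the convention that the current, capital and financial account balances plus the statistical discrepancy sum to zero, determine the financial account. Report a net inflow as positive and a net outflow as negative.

1675.3

Goods balance = 2696.6 - 4861.4 = -2164.8
Services balance = 1058.0 - 606.6 = 451.4
Trade balance (goods + services) = -2164.8 + 451.4 = -1713.4
Net primary income = 336.8
Net secondary income = -102.0
Current account = -1713.4 + 336.8 + (-102.0) = -1478.6
Financial account = -(-1478.6 + (-79.3) + (-117.4)) = 1675.3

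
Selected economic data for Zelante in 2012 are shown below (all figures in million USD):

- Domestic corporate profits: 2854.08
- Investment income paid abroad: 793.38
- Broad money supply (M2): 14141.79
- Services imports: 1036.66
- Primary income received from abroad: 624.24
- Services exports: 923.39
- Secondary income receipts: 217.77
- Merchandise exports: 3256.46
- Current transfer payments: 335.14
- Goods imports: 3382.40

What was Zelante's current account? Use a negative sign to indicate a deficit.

-525.72

Goods balance = 3256.46 - 3382.40 = -125.94
Services balance = 923.39 - 1036.66 = -113.27
Trade balance (goods + services) = -125.94 + (-113.27) = -239.21
Net primary income = 624.24 - 793.38 = -169.14
Net secondary income = 217.77 - 335.14 = -117.37
Current account = -239.21 + (-169.14) + (-117.37) = -525.72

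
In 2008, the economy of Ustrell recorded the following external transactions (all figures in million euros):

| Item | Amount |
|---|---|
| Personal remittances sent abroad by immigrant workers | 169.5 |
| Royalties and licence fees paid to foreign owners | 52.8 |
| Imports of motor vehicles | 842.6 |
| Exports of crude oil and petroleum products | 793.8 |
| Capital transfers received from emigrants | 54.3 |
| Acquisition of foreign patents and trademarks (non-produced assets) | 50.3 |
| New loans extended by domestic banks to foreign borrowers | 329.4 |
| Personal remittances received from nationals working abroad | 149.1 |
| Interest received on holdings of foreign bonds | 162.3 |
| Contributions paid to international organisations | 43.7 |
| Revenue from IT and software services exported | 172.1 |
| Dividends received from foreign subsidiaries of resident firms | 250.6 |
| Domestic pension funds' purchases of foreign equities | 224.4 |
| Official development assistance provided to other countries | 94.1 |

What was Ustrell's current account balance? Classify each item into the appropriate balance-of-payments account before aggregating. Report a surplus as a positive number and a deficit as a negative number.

Goods: 793.8 - 842.6 = -48.8
Services: -52.8 + 172.1 = 119.3
Primary income: 162.3 + 250.6 = 412.9
Secondary income: -43.7 - 169.5 - 94.1 + 149.1 = -158.2
Current account = (-48.8) + 119.3 + 412.9 + (-158.2) = 325.2
(Excluded from the current account — capital account: capital transfers received from emigrants 54.3, acquisition of foreign patents and trademarks (non-produced assets) 50.3; financial account: new loans extended by domestic banks to foreign borrowers 329.4, domestic pension funds' purchases of foreign equities 224.4.)

325.2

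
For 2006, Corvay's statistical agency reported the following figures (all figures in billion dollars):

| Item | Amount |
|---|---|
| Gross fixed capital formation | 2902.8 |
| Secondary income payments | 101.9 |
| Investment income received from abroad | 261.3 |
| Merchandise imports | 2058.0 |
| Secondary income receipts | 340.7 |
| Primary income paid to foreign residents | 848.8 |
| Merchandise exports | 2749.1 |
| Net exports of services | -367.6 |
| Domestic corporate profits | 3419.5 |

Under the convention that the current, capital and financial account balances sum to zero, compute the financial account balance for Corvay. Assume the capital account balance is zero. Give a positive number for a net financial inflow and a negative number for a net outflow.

25.2

Goods balance = 2749.1 - 2058.0 = 691.1
Services balance = -367.6
Trade balance (goods + services) = 691.1 + (-367.6) = 323.5
Net primary income = 261.3 - 848.8 = -587.5
Net secondary income = 340.7 - 101.9 = 238.8
Current account = 323.5 + (-587.5) + 238.8 = -25.2
Financial account = -(-25.2) = 25.2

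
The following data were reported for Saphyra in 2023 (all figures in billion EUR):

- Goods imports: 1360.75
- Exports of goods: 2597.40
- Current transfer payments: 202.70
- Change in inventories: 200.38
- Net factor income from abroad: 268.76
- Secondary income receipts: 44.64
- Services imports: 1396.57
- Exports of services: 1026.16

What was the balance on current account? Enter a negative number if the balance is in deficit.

976.94

Goods balance = 2597.40 - 1360.75 = 1236.65
Services balance = 1026.16 - 1396.57 = -370.41
Trade balance (goods + services) = 1236.65 + (-370.41) = 866.24
Net primary income = 268.76
Net secondary income = 44.64 - 202.70 = -158.06
Current account = 866.24 + 268.76 + (-158.06) = 976.94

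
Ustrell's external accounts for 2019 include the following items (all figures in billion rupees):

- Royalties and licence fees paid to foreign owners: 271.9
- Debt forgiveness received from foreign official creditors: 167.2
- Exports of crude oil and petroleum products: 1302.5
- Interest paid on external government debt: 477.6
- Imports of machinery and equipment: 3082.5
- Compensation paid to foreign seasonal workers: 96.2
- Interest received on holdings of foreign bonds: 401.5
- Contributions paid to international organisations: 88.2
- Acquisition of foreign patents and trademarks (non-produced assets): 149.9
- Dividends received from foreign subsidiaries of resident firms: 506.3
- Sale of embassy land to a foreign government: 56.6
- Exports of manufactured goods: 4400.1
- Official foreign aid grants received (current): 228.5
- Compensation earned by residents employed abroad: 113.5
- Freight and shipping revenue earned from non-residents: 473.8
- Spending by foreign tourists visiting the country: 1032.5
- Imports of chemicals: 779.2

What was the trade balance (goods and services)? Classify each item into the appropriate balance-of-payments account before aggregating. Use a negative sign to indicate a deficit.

3075.3

Goods: 1302.5 - 779.2 + 4400.1 - 3082.5 = 1840.9
Services: 1032.5 + 473.8 - 271.9 = 1234.4
Trade balance = 1840.9 + 1234.4 = 3075.3
(Excluded from the trade balance — capital account: debt forgiveness received from foreign official creditors 167.2, acquisition of foreign patents and trademarks (non-produced assets) 149.9, sale of embassy land to a foreign government 56.6; primary income: interest paid on external government debt 477.6, compensation paid to foreign seasonal workers 96.2, interest received on holdings of foreign bonds 401.5, dividends received from foreign subsidiaries of resident firms 506.3, compensation earned by residents employed abroad 113.5; secondary income: contributions paid to international organisations 88.2, official foreign aid grants received (current) 228.5.)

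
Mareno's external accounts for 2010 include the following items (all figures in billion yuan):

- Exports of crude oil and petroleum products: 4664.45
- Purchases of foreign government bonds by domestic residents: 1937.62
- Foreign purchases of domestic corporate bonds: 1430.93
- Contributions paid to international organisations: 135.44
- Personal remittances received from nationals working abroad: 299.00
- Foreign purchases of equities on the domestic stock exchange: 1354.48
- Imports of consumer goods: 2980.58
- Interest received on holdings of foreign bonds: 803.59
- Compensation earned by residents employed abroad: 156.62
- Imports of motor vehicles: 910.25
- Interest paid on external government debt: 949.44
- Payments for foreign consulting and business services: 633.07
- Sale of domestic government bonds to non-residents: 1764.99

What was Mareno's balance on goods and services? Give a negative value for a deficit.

140.55

Goods: 4664.45 - 910.25 - 2980.58 = 773.62
Services: -633.07
Trade balance = 773.62 + (-633.07) = 140.55
(Excluded from the trade balance — financial account: purchases of foreign government bonds by domestic residents 1937.62, foreign purchases of domestic corporate bonds 1430.93, foreign purchases of equities on the domestic stock exchange 1354.48, sale of domestic government bonds to non-residents 1764.99; secondary income: contributions paid to international organisations 135.44, personal remittances received from nationals working abroad 299.00; primary income: interest received on holdings of foreign bonds 803.59, compensation earned by residents employed abroad 156.62, interest paid on external government debt 949.44.)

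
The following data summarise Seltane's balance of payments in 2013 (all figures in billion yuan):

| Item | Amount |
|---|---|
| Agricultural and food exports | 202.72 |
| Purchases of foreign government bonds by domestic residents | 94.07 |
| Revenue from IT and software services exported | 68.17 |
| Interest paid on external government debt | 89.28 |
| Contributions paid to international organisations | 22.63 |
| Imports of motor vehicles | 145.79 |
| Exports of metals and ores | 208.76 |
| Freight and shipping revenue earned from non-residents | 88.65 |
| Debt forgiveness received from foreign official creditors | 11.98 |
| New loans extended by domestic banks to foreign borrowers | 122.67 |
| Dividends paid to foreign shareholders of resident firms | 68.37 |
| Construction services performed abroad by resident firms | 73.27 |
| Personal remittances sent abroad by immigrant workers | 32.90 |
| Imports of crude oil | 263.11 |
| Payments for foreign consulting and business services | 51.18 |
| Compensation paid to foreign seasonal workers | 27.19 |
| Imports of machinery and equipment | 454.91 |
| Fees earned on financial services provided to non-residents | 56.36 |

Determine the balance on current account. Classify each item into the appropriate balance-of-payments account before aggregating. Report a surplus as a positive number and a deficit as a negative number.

Goods: 202.72 - 263.11 - 145.79 + 208.76 - 454.91 = -452.33
Services: 68.17 - 51.18 + 88.65 + 56.36 + 73.27 = 235.27
Primary income: -89.28 - 68.37 - 27.19 = -184.84
Secondary income: -32.90 - 22.63 = -55.53
Current account = (-452.33) + 235.27 + (-184.84) + (-55.53) = -457.43
(Excluded from the current account — financial account: purchases of foreign government bonds by domestic residents 94.07, new loans extended by domestic banks to foreign borrowers 122.67; capital account: debt forgiveness received from foreign official creditors 11.98.)

-457.43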